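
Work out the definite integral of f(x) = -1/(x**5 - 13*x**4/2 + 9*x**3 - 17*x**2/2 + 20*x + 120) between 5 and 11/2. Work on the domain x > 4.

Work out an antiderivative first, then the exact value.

The denominator factors as (x - 4)**2*(2*x + 3)*(x**2 + 5); partial fractions split f into directly integrable pieces: -2*(2*x + 113)/(12789*(x**2 + 5)) - 32/(3509*(2*x + 3)) + 260/(53361*(x - 4)) - 2/(231*(x - 4)**2).
F(x) = (37700*x*log(x - 4) - 35280*x*log(x + 3/2) - 1210*x*log(x**2 + 5) - 27346*sqrt(5)*x*atan(sqrt(5)*x/5) - 150800*log(x - 4) + 141120*log(x + 3/2) + 4840*log(x**2 + 5) + 109384*sqrt(5)*atan(sqrt(5)*x/5) + 66990)/(7737345*x - 30949380) is an antiderivative of f.
Check: d/dx[(37700*x*log(x - 4) - 35280*x*log(x + 3/2) - 1210*x*log(x**2 + 5) - 27346*sqrt(5)*x*atan(sqrt(5)*x/5) - 150800*log(x - 4) + 141120*log(x + 3/2) + 4840*log(x**2 + 5) + 109384*sqrt(5)*atan(sqrt(5)*x/5) + 66990)/(7737345*x - 30949380)] = -2/(2*x**5 - 13*x**4 + 18*x**3 - 17*x**2 + 40*x + 240), which equals f(x).
F(11/2) = -226*sqrt(5)*atan(11*sqrt(5)/10)/63945 - 16*log(7)/3509 - 2*log(141/4)/12789 + 260*log(3/2)/53361 + 4/693; F(5) = -226*sqrt(5)*atan(sqrt(5))/63945 - 16*log(13/2)/3509 - 2*log(30)/12789 + 2/231.
Integral = F(11/2) - F(5) = -226*sqrt(5)*atan(11*sqrt(5)/10)/63945 - 16*log(7)/3509 - 2/693 - 2*log(141/4)/12789 + 2*log(30)/12789 + 260*log(3/2)/53361 + 16*log(13/2)/3509 + 226*sqrt(5)*atan(sqrt(5))/63945.

Antiderivative: F(x) = (37700*x*log(x - 4) - 35280*x*log(x + 3/2) - 1210*x*log(x**2 + 5) - 27346*sqrt(5)*x*atan(sqrt(5)*x/5) - 150800*log(x - 4) + 141120*log(x + 3/2) + 4840*log(x**2 + 5) + 109384*sqrt(5)*atan(sqrt(5)*x/5) + 66990)/(7737345*x - 30949380); value = -226*sqrt(5)*atan(11*sqrt(5)/10)/63945 - 16*log(7)/3509 - 2/693 - 2*log(141/4)/12789 + 2*log(30)/12789 + 260*log(3/2)/53361 + 16*log(13/2)/3509 + 226*sqrt(5)*atan(sqrt(5))/63945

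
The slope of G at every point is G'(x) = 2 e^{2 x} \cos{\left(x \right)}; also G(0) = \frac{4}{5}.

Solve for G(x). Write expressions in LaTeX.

For G(x) to be correct, d/dx[G] must agree with the stated G'(x) identically.
A general antiderivative is \frac{2 e^{2 x} \sin{\left(x \right)}}{5} + \frac{4 e^{2 x} \cos{\left(x \right)}}{5} + C.
The condition gives C = \frac{4}{5} - (\frac{4}{5}) = 0.
So G(x) = \frac{2 \left(\sin{\left(x \right)} + 2 \cos{\left(x \right)}\right) e^{2 x}}{5}.
Check: d/dx[\frac{2 \left(\sin{\left(x \right)} + 2 \cos{\left(x \right)}\right) e^{2 x}}{5}] = 2 e^{2 x} \cos{\left(x \right)} = G'(x).

G(x) = \frac{2 \left(\sin{\left(x \right)} + 2 \cos{\left(x \right)}\right) e^{2 x}}{5}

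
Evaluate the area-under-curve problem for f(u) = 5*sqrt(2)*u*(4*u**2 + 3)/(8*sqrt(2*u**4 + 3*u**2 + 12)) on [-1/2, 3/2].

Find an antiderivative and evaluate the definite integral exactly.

f matches the chain-rule pattern g'(h)*h' with inner function h(u) = u**4 + 3*u**2/2 + 6; substituting w = h(u) collapses the integral.
F(u) = 5*sqrt(u**4 + 3*u**2/2 + 6)/4 is an antiderivative of f.
Check: d/du[5*sqrt(u**4 + 3*u**2/2 + 6)/4] = (20*sqrt(2)*u**3 + 15*sqrt(2)*u)/(8*sqrt(2*u**4 + 3*u**2 + 12)), which equals f(u).
F(3/2) = 5*sqrt(231)/16; F(-1/2) = 5*sqrt(103)/16.
Integral = F(3/2) - F(-1/2) = -5*sqrt(103)/16 + 5*sqrt(231)/16.

Antiderivative: F(u) = 5*sqrt(u**4 + 3*u**2/2 + 6)/4; value = -5*sqrt(103)/16 + 5*sqrt(231)/16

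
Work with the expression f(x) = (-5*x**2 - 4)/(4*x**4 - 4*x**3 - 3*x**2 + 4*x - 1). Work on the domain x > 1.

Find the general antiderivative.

The denominator factors as (x - 1)*(x + 1)*(2*x - 1)**2; partial fractions split f into directly integrable pieces: 8/(2*x - 1) + 7/(2*x - 1)**2 + 1/(2*(x + 1)) - 9/(2*(x - 1)).
Check: d/dx[-9*log(x - 1)/2 + 4*log(x - 1/2) + log(x + 1)/2 - 7/(4*x - 2)] = (-5*x**2 - 4)/(4*x**4 - 4*x**3 - 3*x**2 + 4*x - 1) = f(x).

F(x) = -9*log(x - 1)/2 + 4*log(x - 1/2) + log(x + 1)/2 - 7/(4*x - 2) + C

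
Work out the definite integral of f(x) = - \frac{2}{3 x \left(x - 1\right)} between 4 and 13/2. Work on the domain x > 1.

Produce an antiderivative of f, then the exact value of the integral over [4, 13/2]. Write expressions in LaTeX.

The denominator factors as 3 x \left(x - 1\right); partial fractions split f into directly integrable pieces: - \frac{2}{3 \left(x - 1\right)} + \frac{2}{3 x}.
F(x) = \frac{2 \log{\left(x \right)}}{3} - \frac{2 \log{\left(x - 1 \right)}}{3} is an antiderivative of f.
Check: d/dx[\frac{2 \log{\left(x \right)}}{3} - \frac{2 \log{\left(x - 1 \right)}}{3}] = - \frac{2}{3 x^{2} - 3 x}, which equals f(x).
F(13/2) = - \frac{2 \log{\left(\frac{11}{2} \right)}}{3} + \frac{2 \log{\left(\frac{13}{2} \right)}}{3}; F(4) = - \frac{2 \log{\left(3 \right)}}{3} + \frac{2 \log{\left(4 \right)}}{3}.
Integral = F(13/2) - F(4) = - \frac{2 \log{\left(\frac{11}{2} \right)}}{3} - \frac{2 \log{\left(4 \right)}}{3} + \frac{2 \log{\left(3 \right)}}{3} + \frac{2 \log{\left(\frac{13}{2} \right)}}{3}.

Antiderivative: F(x) = \frac{2 \log{\left(x \right)}}{3} - \frac{2 \log{\left(x - 1 \right)}}{3}; value = - \frac{2 \log{\left(\frac{11}{2} \right)}}{3} - \frac{2 \log{\left(4 \right)}}{3} + \frac{2 \log{\left(3 \right)}}{3} + \frac{2 \log{\left(\frac{13}{2} \right)}}{3}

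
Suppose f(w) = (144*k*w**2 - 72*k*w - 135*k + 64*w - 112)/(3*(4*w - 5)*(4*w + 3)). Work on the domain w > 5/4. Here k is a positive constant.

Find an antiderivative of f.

An antiderivative F(w) passes only if d/dw[F] lands on f(w) exactly.
Check: d/dw[(9*k*w + 5*log(2*w + 3/2) - log(4*w - 5))/3] = (144*k*w**2 - 72*k*w - 135*k + 64*w - 112)/(48*w**2 - 24*w - 45), which equals f(w).

An antiderivative is F(w) = (9*k*w + 5*log(2*w + 3/2) - log(4*w - 5))/3.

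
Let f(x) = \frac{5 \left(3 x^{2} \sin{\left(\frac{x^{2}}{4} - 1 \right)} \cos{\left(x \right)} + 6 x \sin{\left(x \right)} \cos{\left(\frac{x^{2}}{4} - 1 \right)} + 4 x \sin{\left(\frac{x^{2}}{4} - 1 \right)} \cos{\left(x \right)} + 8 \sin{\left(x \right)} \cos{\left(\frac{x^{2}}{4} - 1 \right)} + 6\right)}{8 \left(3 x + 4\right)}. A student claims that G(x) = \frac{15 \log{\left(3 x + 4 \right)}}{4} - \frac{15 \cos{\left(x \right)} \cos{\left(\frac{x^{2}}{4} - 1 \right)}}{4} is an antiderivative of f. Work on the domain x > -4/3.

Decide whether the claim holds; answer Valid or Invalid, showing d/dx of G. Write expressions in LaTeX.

d/dx[G] = \frac{45 x^{2} \sin{\left(\frac{x^{2}}{4} - 1 \right)} \cos{\left(x \right)} + 90 x \sin{\left(x \right)} \cos{\left(\frac{x^{2}}{4} - 1 \right)} + 60 x \sin{\left(\frac{x^{2}}{4} - 1 \right)} \cos{\left(x \right)} + 120 \sin{\left(x \right)} \cos{\left(\frac{x^{2}}{4} - 1 \right)} + 90}{24 x + 32}
d/dx[G] - f(x) = \frac{15 x^{2} \sin{\left(\frac{x^{2}}{4} - 1 \right)} \cos{\left(x \right)} + 30 x \sin{\left(x \right)} \cos{\left(\frac{x^{2}}{4} - 1 \right)} + 20 x \sin{\left(\frac{x^{2}}{4} - 1 \right)} \cos{\left(x \right)} + 40 \sin{\left(x \right)} \cos{\left(\frac{x^{2}}{4} - 1 \right)} + 30}{12 x + 16} != 0.

Invalid: d/dx[G] - f = \frac{15 x^{2} \sin{\left(\frac{x^{2}}{4} - 1 \right)} \cos{\left(x \right)} + 30 x \sin{\left(x \right)} \cos{\left(\frac{x^{2}}{4} - 1 \right)} + 20 x \sin{\left(\frac{x^{2}}{4} - 1 \right)} \cos{\left(x \right)} + 40 \sin{\left(x \right)} \cos{\left(\frac{x^{2}}{4} - 1 \right)} + 30}{12 x + 16}, which is not 0.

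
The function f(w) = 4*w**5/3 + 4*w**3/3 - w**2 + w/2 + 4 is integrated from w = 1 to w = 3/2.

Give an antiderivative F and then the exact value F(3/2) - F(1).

Antiderivative: F(w) = 2*w**6/9 + w**4/3 - w**3/3 + w**2/4 + 4*w; value = 1493/288

Integrate term by term and add the pieces.
F(w) = 2*w**6/9 + w**4/3 - w**3/3 + w**2/4 + 4*w is an antiderivative of f.
Check: d/dw[2*w**6/9 + w**4/3 - w**3/3 + w**2/4 + 4*w] = 4*w**5/3 + 4*w**3/3 - w**2 + w/2 + 4 = f(w).
F(3/2) = 309/32; F(1) = 161/36.
Integral = F(3/2) - F(1) = 1493/288.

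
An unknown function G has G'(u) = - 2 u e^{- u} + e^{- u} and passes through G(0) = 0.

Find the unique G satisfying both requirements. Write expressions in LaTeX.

G(u) = \left(2 u - e^{u} + 1\right) e^{- u}

Recognize the product-rule pattern: G'(u) = v'r + vr' with v = 2 u + 1, r = e^{- u}, so integration by parts undoes it.
A general antiderivative is \left(2 u + 1\right) e^{- u} + C.
The condition gives C = 0 - (1) = -1.
So G(u) = \left(2 u - e^{u} + 1\right) e^{- u}.
Check: d/du[\left(2 u - e^{u} + 1\right) e^{- u}] = \left(1 - 2 u\right) e^{- u}, which equals G'(u).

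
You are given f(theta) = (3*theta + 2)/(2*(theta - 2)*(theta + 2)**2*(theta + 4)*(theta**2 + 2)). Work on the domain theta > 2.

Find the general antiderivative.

The denominator factors as 2*(theta - 2)*(theta + 2)**2*(theta + 4)*(theta**2 + 2); partial fractions split f into directly integrable pieces: -(theta + 8)/(216*(theta**2 + 2)) + 5/(432*(theta + 4)) - 1/(72*(theta + 2)) + 1/(24*(theta + 2)**2) + 1/(144*(theta - 2)).
Check: d/dtheta[(3*theta*log(theta - 2) - 6*theta*log(theta + 2) + 5*theta*log(theta + 4) - theta*log(theta**2 + 2) - 8*sqrt(2)*theta*atan(sqrt(2)*theta/2) + 6*log(theta - 2) - 12*log(theta + 2) + 10*log(theta + 4) - 2*log(theta**2 + 2) - 16*sqrt(2)*atan(sqrt(2)*theta/2) - 18)/(432*theta + 864)] = (3*theta + 2)/(2*theta**6 + 12*theta**5 + 12*theta**4 - 24*theta**3 - 48*theta**2 - 96*theta - 128), which equals f(theta).

F(theta) = (3*theta*log(theta - 2) - 6*theta*log(theta + 2) + 5*theta*log(theta + 4) - theta*log(theta**2 + 2) - 8*sqrt(2)*theta*atan(sqrt(2)*theta/2) + 6*log(theta - 2) - 12*log(theta + 2) + 10*log(theta + 4) - 2*log(theta**2 + 2) - 16*sqrt(2)*atan(sqrt(2)*theta/2) - 18)/(432*theta + 864) + C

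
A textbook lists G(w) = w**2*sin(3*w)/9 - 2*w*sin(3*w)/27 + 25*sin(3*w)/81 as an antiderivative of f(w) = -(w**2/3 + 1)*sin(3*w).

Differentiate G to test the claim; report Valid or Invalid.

d/dw[G] = w**2*cos(3*w)/3 + 2*w*sin(3*w)/9 - 2*w*cos(3*w)/9 - 2*sin(3*w)/27 + 25*cos(3*w)/27
d/dw[G] - f(w) = w**2*sin(3*w)/3 + w**2*cos(3*w)/3 + 2*w*sin(3*w)/9 - 2*w*cos(3*w)/9 + 25*sin(3*w)/27 + 25*cos(3*w)/27 != 0.

Invalid: d/dw[G] - f = w**2*sin(3*w)/3 + w**2*cos(3*w)/3 + 2*w*sin(3*w)/9 - 2*w*cos(3*w)/9 + 25*sin(3*w)/27 + 25*cos(3*w)/27, which is not 0.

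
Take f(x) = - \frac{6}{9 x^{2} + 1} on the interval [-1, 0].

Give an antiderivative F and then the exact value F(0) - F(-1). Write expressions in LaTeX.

Antiderivative: F(x) = - 2 \operatorname{atan}{\left(3 x \right)}; value = - 2 \operatorname{atan}{\left(3 \right)}

Differentiate the proposed F(x) back; it has to land on f(x) exactly.
F(x) = - 2 \operatorname{atan}{\left(3 x \right)} is an antiderivative of f.
Check: d/dx[- 2 \operatorname{atan}{\left(3 x \right)}] = - \frac{6}{9 x^{2} + 1} = f(x).
F(0) = 0; F(-1) = 2 \operatorname{atan}{\left(3 \right)}.
Integral = F(0) - F(-1) = - 2 \operatorname{atan}{\left(3 \right)}.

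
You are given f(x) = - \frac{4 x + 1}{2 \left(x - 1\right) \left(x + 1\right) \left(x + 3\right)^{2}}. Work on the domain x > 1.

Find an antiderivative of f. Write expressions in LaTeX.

The denominator factors as 2 \left(x - 1\right) \left(x + 1\right) \left(x + 3\right)^{2}; partial fractions split f into directly integrable pieces: \frac{17}{64 \left(x + 3\right)} + \frac{11}{16 \left(x + 3\right)^{2}} - \frac{3}{16 \left(x + 1\right)} - \frac{5}{64 \left(x - 1\right)}.
Check: d/dx[- \frac{5 \log{\left(x - 1 \right)}}{64} - \frac{3 \log{\left(x + 1 \right)}}{16} + \frac{17 \log{\left(x + 3 \right)}}{64} - \frac{11}{16 x + 48}] = \frac{- 4 x - 1}{2 x^{4} + 12 x^{3} + 16 x^{2} - 12 x - 18}, which equals f(x).

An antiderivative is F(x) = - \frac{5 \log{\left(x - 1 \right)}}{64} - \frac{3 \log{\left(x + 1 \right)}}{16} + \frac{17 \log{\left(x + 3 \right)}}{64} - \frac{11}{16 x + 48}.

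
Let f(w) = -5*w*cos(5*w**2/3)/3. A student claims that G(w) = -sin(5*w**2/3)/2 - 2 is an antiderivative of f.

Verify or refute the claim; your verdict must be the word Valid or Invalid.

Valid: G'(w) = f(w).

d/dw[G] = -5*w*cos(5*w**2/3)/3
This equals f(w) exactly, so the claim holds.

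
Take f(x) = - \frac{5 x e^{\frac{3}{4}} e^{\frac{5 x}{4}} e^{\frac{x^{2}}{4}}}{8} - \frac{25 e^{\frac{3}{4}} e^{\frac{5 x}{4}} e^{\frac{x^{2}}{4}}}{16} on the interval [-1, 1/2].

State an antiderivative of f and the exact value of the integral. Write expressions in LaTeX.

f matches the chain-rule pattern g'(h)*h' with inner function h(x) = \frac{x^{2}}{4} + \frac{5 x}{4} + \frac{3}{4}; substituting u = h(x) collapses the integral.
F(x) = - \frac{5 e^{\frac{3}{4}} e^{\frac{5 x}{4}} e^{\frac{x^{2}}{4}}}{4} is an antiderivative of f.
Check: d/dx[- \frac{5 e^{\frac{3}{4}} e^{\frac{5 x}{4}} e^{\frac{x^{2}}{4}}}{4}] = - \frac{5 x e^{\frac{3}{4}} e^{\frac{5 x}{4}} e^{\frac{x^{2}}{4}}}{8} - \frac{25 e^{\frac{3}{4}} e^{\frac{5 x}{4}} e^{\frac{x^{2}}{4}}}{16} = f(x).
F(1/2) = - \frac{5 e^{\frac{23}{16}}}{4}; F(-1) = - \frac{5}{4 e^{\frac{1}{4}}}.
Integral = F(1/2) - F(-1) = - \frac{5 e^{\frac{23}{16}}}{4} + \frac{5}{4 e^{\frac{1}{4}}}.

Antiderivative: F(x) = - \frac{5 e^{\frac{3}{4}} e^{\frac{5 x}{4}} e^{\frac{x^{2}}{4}}}{4}; value = - \frac{5 e^{\frac{23}{16}}}{4} + \frac{5}{4 e^{\frac{1}{4}}}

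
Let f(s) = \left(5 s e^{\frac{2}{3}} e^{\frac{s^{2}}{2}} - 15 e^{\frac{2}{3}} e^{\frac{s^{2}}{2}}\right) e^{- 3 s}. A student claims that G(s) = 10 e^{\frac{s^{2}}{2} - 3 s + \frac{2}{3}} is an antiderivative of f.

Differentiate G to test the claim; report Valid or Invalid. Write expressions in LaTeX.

d/ds[G] = 10 s e^{\frac{2}{3}} e^{- 3 s} e^{\frac{s^{2}}{2}} - 30 e^{\frac{2}{3}} e^{- 3 s} e^{\frac{s^{2}}{2}}
d/ds[G] - f(s) = \left(5 s e^{\frac{2}{3}} e^{\frac{s^{2}}{2}} - 15 e^{\frac{2}{3}} e^{\frac{s^{2}}{2}}\right) e^{- 3 s} != 0.

Invalid: d/ds[G] - f = \left(5 s e^{\frac{2}{3}} e^{\frac{s^{2}}{2}} - 15 e^{\frac{2}{3}} e^{\frac{s^{2}}{2}}\right) e^{- 3 s}, which is not 0.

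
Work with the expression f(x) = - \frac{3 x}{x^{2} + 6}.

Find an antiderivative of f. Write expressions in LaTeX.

An antiderivative is F(x) = - \frac{3 \log{\left(x^{2} + 6 \right)}}{2}.

f matches the chain-rule pattern g'(h)*h' with inner function h(x) = x^{2} + 6; substituting u = h(x) collapses the integral.
Check: d/dx[- \frac{3 \log{\left(x^{2} + 6 \right)}}{2}] = - \frac{3 x}{x^{2} + 6} = f(x).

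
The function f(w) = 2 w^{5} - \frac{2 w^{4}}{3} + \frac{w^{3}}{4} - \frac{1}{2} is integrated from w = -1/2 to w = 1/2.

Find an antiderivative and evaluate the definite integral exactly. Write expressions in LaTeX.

Antiderivative: F(w) = \frac{w^{6}}{3} - \frac{2 w^{5}}{15} + \frac{w^{4}}{16} - \frac{w}{2}; value = - \frac{61}{120}

Integrate term by term and add the pieces.
F(w) = \frac{w^{6}}{3} - \frac{2 w^{5}}{15} + \frac{w^{4}}{16} - \frac{w}{2} is an antiderivative of f.
Check: d/dw[\frac{w^{6}}{3} - \frac{2 w^{5}}{15} + \frac{w^{4}}{16} - \frac{w}{2}] = 2 w^{5} - \frac{2 w^{4}}{3} + \frac{w^{3}}{4} - \frac{1}{2} = f(w).
F(1/2) = - \frac{941}{3840}; F(-1/2) = \frac{337}{1280}.
Integral = F(1/2) - F(-1/2) = - \frac{61}{120}.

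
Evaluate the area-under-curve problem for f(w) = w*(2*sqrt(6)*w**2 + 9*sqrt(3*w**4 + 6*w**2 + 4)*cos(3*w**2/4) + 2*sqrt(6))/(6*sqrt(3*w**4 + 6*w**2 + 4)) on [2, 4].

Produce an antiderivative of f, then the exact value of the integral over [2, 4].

Antiderivative: F(w) = sqrt(w**4/2 + w**2 + 2/3)/3 + sin(3*w**2/4); value = -sqrt(114)/9 + sin(12) - sin(3) + sqrt(1302)/9

Any candidate F(w) must reproduce f(w) exactly when differentiated.
F(w) = sqrt(w**4/2 + w**2 + 2/3)/3 + sin(3*w**2/4) is an antiderivative of f.
Check: d/dw[sqrt(w**4/2 + w**2 + 2/3)/3 + sin(3*w**2/4)] = (2*sqrt(6)*w**3 + 9*w*sqrt(3*w**4 + 6*w**2 + 4)*cos(3*w**2/4) + 2*sqrt(6)*w)/(6*sqrt(3*w**4 + 6*w**2 + 4)), which equals f(w).
F(4) = sin(12) + sqrt(1302)/9; F(2) = sin(3) + sqrt(114)/9.
Integral = F(4) - F(2) = -sqrt(114)/9 + sin(12) - sin(3) + sqrt(1302)/9.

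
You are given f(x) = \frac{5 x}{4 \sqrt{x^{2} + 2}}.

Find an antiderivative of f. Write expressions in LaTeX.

The substitution u = x^{2} + 2 works: f is exactly (dF/du)*(du/dx) for that inner function.
Check: d/dx[\frac{5 \sqrt{x^{2} + 2}}{4}] = \frac{5 x}{4 \sqrt{x^{2} + 2}} = f(x).

An antiderivative is F(x) = \frac{5 \sqrt{x^{2} + 2}}{4}.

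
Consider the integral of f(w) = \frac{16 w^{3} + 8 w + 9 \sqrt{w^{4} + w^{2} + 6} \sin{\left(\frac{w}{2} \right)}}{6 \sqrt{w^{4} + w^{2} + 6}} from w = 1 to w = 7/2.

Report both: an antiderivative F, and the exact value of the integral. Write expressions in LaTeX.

Antiderivative: F(w) = \frac{4 \sqrt{w^{4} + w^{2} + 6}}{3} - 3 \cos{\left(\frac{w}{2} \right)}; value = - \frac{8 \sqrt{2}}{3} - 3 \cos{\left(\frac{7}{4} \right)} + 3 \cos{\left(\frac{1}{2} \right)} + \frac{\sqrt{2693}}{3}

Recover f(w) by differentiating a candidate F(w); any mismatch rules it out.
F(w) = \frac{4 \sqrt{w^{4} + w^{2} + 6}}{3} - 3 \cos{\left(\frac{w}{2} \right)} is an antiderivative of f.
Check: d/dw[\frac{4 \sqrt{w^{4} + w^{2} + 6}}{3} - 3 \cos{\left(\frac{w}{2} \right)}] = \frac{16 w^{3} + 8 w + 9 \sqrt{w^{4} + w^{2} + 6} \sin{\left(\frac{w}{2} \right)}}{6 \sqrt{w^{4} + w^{2} + 6}} = f(w).
F(7/2) = - 3 \cos{\left(\frac{7}{4} \right)} + \frac{\sqrt{2693}}{3}; F(1) = - 3 \cos{\left(\frac{1}{2} \right)} + \frac{8 \sqrt{2}}{3}.
Integral = F(7/2) - F(1) = - \frac{8 \sqrt{2}}{3} - 3 \cos{\left(\frac{7}{4} \right)} + 3 \cos{\left(\frac{1}{2} \right)} + \frac{\sqrt{2693}}{3}.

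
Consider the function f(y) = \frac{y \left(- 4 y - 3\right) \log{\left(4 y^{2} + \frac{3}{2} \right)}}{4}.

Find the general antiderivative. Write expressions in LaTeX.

An antiderivative F(y) passes only if d/dy[F] lands on f(y) exactly.
Check: d/dy[\frac{2 y^{3}}{9} + \frac{3 y^{2}}{8} - \frac{y}{4} + \left(- \frac{y^{3}}{3} - \frac{3 y^{2}}{8}\right) \log{\left(4 y^{2} + \frac{3}{2} \right)} - \frac{9 \log{\left(y^{2} + \frac{3}{8} \right)}}{64} + \frac{\sqrt{6} \operatorname{atan}{\left(\frac{2 \sqrt{6} y}{3} \right)}}{16}] = - y^{2} \log{\left(4 y^{2} + \frac{3}{2} \right)} - \frac{3 y \log{\left(4 y^{2} + \frac{3}{2} \right)}}{4}, which equals f(y).

F(y) = \frac{2 y^{3}}{9} + \frac{3 y^{2}}{8} - \frac{y}{4} + \left(- \frac{y^{3}}{3} - \frac{3 y^{2}}{8}\right) \log{\left(4 y^{2} + \frac{3}{2} \right)} - \frac{9 \log{\left(y^{2} + \frac{3}{8} \right)}}{64} + \frac{\sqrt{6} \operatorname{atan}{\left(\frac{2 \sqrt{6} y}{3} \right)}}{16} + C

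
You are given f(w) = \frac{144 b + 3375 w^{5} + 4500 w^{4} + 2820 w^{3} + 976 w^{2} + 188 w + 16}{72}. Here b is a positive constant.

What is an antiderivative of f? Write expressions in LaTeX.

An antiderivative is F(w) = 2 b w + \frac{125 w^{6}}{16} + \frac{25 w^{5}}{2} + \frac{235 w^{4}}{24} + \frac{122 w^{3}}{27} + \frac{47 w^{2}}{36} + \frac{2 w}{9}.

Differentiate the proposed F(w) back; it has to land on f(w) exactly.
Check: d/dw[2 b w + \frac{125 w^{6}}{16} + \frac{25 w^{5}}{2} + \frac{235 w^{4}}{24} + \frac{122 w^{3}}{27} + \frac{47 w^{2}}{36} + \frac{2 w}{9}] = 2 b + \frac{375 w^{5}}{8} + \frac{125 w^{4}}{2} + \frac{235 w^{3}}{6} + \frac{122 w^{2}}{9} + \frac{47 w}{18} + \frac{2}{9}, which equals f(w).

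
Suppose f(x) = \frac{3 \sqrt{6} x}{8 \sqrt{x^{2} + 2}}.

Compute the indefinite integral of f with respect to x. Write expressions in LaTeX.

F(x) = \frac{3 \sqrt{6} \sqrt{x^{2} + 2}}{8} + C

The substitution u = \frac{3 x^{2}}{2} + 3 works: f is exactly (dF/du)*(du/dx) for that inner function.
Check: d/dx[\frac{3 \sqrt{6} \sqrt{x^{2} + 2}}{8}] = \frac{3 \sqrt{6} x}{8 \sqrt{x^{2} + 2}} = f(x).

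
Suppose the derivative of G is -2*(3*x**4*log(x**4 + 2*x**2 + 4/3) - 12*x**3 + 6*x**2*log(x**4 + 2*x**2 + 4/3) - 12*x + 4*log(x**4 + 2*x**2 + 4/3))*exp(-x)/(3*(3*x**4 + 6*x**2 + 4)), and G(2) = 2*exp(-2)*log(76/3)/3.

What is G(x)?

G(x) = 2*exp(-x)*log(x**4 + 2*x**2 + 4/3)/3

Recognize the product-rule pattern: G'(x) = u'v + uv' with u = 2*exp(-x)/3, v = log(x**4 + 2*x**2 + 4/3), so integration by parts undoes it.
A general antiderivative is 2*exp(-x)*log(x**4 + 2*x**2 + 4/3)/3 + C.
The condition gives C = 2*exp(-2)*log(76/3)/3 - (2*exp(-2)*log(76/3)/3) = 0.
So G(x) = 2*exp(-x)*log(x**4 + 2*x**2 + 4/3)/3.
Check: d/dx[2*exp(-x)*log(x**4 + 2*x**2 + 4/3)/3] = (-6*x**4*log(x**4 + 2*x**2 + 4/3) + 24*x**3 - 12*x**2*log(x**4 + 2*x**2 + 4/3) + 24*x - 8*log(x**4 + 2*x**2 + 4/3))/(9*x**4*exp(x) + 18*x**2*exp(x) + 12*exp(x)), which equals G'(x).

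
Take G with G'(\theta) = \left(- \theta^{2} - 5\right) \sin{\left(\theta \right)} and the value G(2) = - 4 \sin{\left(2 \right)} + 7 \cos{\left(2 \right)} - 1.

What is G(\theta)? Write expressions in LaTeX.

G(\theta) = \theta^{2} \cos{\left(\theta \right)} - 2 \theta \sin{\left(\theta \right)} + 3 \cos{\left(\theta \right)} - 1

Recover the given G'(\theta) by differentiating a candidate G(\theta); any mismatch rules it out.
A general antiderivative is \theta^{2} \cos{\left(\theta \right)} - 2 \theta \sin{\left(\theta \right)} + 3 \cos{\left(\theta \right)} + C.
The condition gives C = - 4 \sin{\left(2 \right)} + 7 \cos{\left(2 \right)} - 1 - (- 4 \sin{\left(2 \right)} + 7 \cos{\left(2 \right)}) = -1.
So G(\theta) = \theta^{2} \cos{\left(\theta \right)} - 2 \theta \sin{\left(\theta \right)} + 3 \cos{\left(\theta \right)} - 1.
Check: d/d\theta[\theta^{2} \cos{\left(\theta \right)} - 2 \theta \sin{\left(\theta \right)} + 3 \cos{\left(\theta \right)} - 1] = - \theta^{2} \sin{\left(\theta \right)} - 5 \sin{\left(\theta \right)}, which equals G'(\theta).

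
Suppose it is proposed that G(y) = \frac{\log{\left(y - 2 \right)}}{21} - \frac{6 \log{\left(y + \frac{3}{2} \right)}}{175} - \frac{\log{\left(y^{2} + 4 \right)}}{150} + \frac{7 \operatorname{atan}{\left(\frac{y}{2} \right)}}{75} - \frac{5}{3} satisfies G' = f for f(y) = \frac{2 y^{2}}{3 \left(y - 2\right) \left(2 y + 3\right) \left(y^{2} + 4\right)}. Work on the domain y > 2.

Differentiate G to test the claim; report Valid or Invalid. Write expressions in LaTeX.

d/dy[G] = \frac{2 y^{2}}{6 y^{4} - 3 y^{3} + 6 y^{2} - 12 y - 72}
This equals f(y) exactly, so the claim holds.

Valid - the claim checks out under differentiation.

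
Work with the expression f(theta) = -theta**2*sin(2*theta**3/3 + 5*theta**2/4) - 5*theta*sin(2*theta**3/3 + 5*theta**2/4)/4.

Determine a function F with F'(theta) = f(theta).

An antiderivative is F(theta) = cos(2*theta**3/3 + 5*theta**2/4)/2.

f matches the chain-rule pattern g'(h)*h' with inner function h(theta) = 2*theta**3/3 + 5*theta**2/4; substituting u = h(theta) collapses the integral.
Check: d/dtheta[cos(2*theta**3/3 + 5*theta**2/4)/2] = -theta**2*sin(2*theta**3/3 + 5*theta**2/4) - 5*theta*sin(2*theta**3/3 + 5*theta**2/4)/4 = f(theta).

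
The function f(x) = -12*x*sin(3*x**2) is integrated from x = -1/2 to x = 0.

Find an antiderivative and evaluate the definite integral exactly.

Antiderivative: F(x) = 2*cos(3*x**2); value = 2 - 2*cos(3/4)

The substitution u = 3*x**2 works: f is exactly (dF/du)*(du/dx) for that inner function.
F(x) = 2*cos(3*x**2) is an antiderivative of f.
Check: d/dx[2*cos(3*x**2)] = -12*x*sin(3*x**2) = f(x).
F(0) = 2; F(-1/2) = 2*cos(3/4).
Integral = F(0) - F(-1/2) = 2 - 2*cos(3/4).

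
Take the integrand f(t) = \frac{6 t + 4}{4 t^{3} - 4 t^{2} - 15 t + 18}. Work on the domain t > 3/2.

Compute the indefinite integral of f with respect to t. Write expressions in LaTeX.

F(t) = - \frac{- 16 t \log{\left(t - \frac{3}{2} \right)} + 16 t \log{\left(t + 2 \right)} + 24 \log{\left(t - \frac{3}{2} \right)} - 24 \log{\left(t + 2 \right)} + 91}{49 \left(2 t - 3\right)} + C

The denominator factors as \left(t + 2\right) \left(2 t - 3\right)^{2}; partial fractions split f into directly integrable pieces: \frac{16}{49 \left(2 t - 3\right)} + \frac{26}{7 \left(2 t - 3\right)^{2}} - \frac{8}{49 \left(t + 2\right)}.
Check: d/dt[- \frac{- 16 t \log{\left(t - \frac{3}{2} \right)} + 16 t \log{\left(t + 2 \right)} + 24 \log{\left(t - \frac{3}{2} \right)} - 24 \log{\left(t + 2 \right)} + 91}{49 \left(2 t - 3\right)}] = \frac{6 t + 4}{4 t^{3} - 4 t^{2} - 15 t + 18} = f(t).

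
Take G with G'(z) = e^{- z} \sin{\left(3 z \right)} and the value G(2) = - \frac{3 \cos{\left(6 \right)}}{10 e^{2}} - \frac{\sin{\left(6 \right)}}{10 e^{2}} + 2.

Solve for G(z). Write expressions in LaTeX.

G(z) = 2 - \frac{e^{- z} \sin{\left(3 z \right)}}{10} - \frac{3 e^{- z} \cos{\left(3 z \right)}}{10}

For G(z) to be correct, d/dz[G] must agree with the stated G'(z) identically.
A general antiderivative is - \frac{e^{- z} \sin{\left(3 z \right)}}{10} - \frac{3 e^{- z} \cos{\left(3 z \right)}}{10} + C.
The condition gives C = - \frac{3 \cos{\left(6 \right)}}{10 e^{2}} - \frac{\sin{\left(6 \right)}}{10 e^{2}} + 2 - (- \frac{3 \cos{\left(6 \right)}}{10 e^{2}} - \frac{\sin{\left(6 \right)}}{10 e^{2}}) = 2.
So G(z) = 2 - \frac{e^{- z} \sin{\left(3 z \right)}}{10} - \frac{3 e^{- z} \cos{\left(3 z \right)}}{10}.
Check: d/dz[2 - \frac{e^{- z} \sin{\left(3 z \right)}}{10} - \frac{3 e^{- z} \cos{\left(3 z \right)}}{10}] = e^{- z} \sin{\left(3 z \right)} = G'(z).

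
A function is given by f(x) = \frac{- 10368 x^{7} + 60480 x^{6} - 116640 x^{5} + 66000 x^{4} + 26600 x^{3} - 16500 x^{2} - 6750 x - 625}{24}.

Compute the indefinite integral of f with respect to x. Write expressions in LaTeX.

F(x) = - \frac{\left(12 x^{2} - 20 x - 5\right)^{4}}{384} + C

f matches the chain-rule pattern g'(h)*h' with inner function h(x) = - 3 x^{2} + 5 x + \frac{5}{4}; substituting u = h(x) collapses the integral.
Check: d/dx[- \frac{\left(12 x^{2} - 20 x - 5\right)^{4}}{384}] = - 432 x^{7} + 2520 x^{6} - 4860 x^{5} + 2750 x^{4} + \frac{3325 x^{3}}{3} - \frac{1375 x^{2}}{2} - \frac{1125 x}{4} - \frac{625}{24}, which equals f(x).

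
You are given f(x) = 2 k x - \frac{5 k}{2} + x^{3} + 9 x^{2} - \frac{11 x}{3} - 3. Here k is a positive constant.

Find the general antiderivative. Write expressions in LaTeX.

F(x) = \frac{x \left(12 k x - 30 k + 3 x^{3} + 36 x^{2} - 22 x - 36\right)}{12} + C

Integrate term by term and add the pieces.
Check: d/dx[\frac{x \left(12 k x - 30 k + 3 x^{3} + 36 x^{2} - 22 x - 36\right)}{12}] = 2 k x - \frac{5 k}{2} + x^{3} + 9 x^{2} - \frac{11 x}{3} - 3 = f(x).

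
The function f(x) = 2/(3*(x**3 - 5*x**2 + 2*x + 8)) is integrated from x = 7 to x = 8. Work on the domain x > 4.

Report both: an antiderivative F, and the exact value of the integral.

Factor the denominator (3*(x - 4)*(x - 2)*(x + 1)) and decompose: f = 2/(45*(x + 1)) - 1/(9*(x - 2)) + 1/(15*(x - 4)); each piece integrates to a log, atan, or power term.
F(x) = (3*log(x - 4) - 5*log(x - 2) + 2*log(x + 1))/45 is an antiderivative of f.
Check: d/dx[(3*log(x - 4) - 5*log(x - 2) + 2*log(x + 1))/45] = 2/(3*x**3 - 15*x**2 + 6*x + 24), which equals f(x).
F(8) = -log(6)/9 + log(4)/15 + 2*log(9)/45; F(7) = -log(5)/9 + log(3)/15 + 2*log(8)/45.
Integral = F(8) - F(7) = -log(6)/9 - 2*log(8)/45 - log(3)/15 + log(4)/15 + 2*log(9)/45 + log(5)/9.

Antiderivative: F(x) = (3*log(x - 4) - 5*log(x - 2) + 2*log(x + 1))/45; value = -log(6)/9 - 2*log(8)/45 - log(3)/15 + log(4)/15 + 2*log(9)/45 + log(5)/9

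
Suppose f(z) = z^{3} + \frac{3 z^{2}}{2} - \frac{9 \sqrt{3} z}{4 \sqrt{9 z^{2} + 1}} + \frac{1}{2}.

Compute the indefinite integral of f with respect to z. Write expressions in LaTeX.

F(z) = \frac{z^{4} + 2 z^{3} + 2 z - \sqrt{3} \sqrt{9 z^{2} + 1}}{4} + C

The integrand splits into summands that can be handled one at a time.
Check: d/dz[\frac{z^{4} + 2 z^{3} + 2 z - \sqrt{3} \sqrt{9 z^{2} + 1}}{4}] = \frac{4 z^{3} \sqrt{9 z^{2} + 1} + 6 z^{2} \sqrt{9 z^{2} + 1} - 9 \sqrt{3} z + 2 \sqrt{9 z^{2} + 1}}{4 \sqrt{9 z^{2} + 1}}, which equals f(z).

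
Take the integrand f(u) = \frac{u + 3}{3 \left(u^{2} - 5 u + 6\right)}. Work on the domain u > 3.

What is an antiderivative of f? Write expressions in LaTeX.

An antiderivative is F(u) = 2 \log{\left(u - 3 \right)} - \frac{5 \log{\left(u - 2 \right)}}{3}.

Factor the denominator (3 \left(u - 3\right) \left(u - 2\right)) and decompose: f = - \frac{5}{3 \left(u - 2\right)} + \frac{2}{u - 3}; each piece integrates to a log, atan, or power term.
Check: d/du[2 \log{\left(u - 3 \right)} - \frac{5 \log{\left(u - 2 \right)}}{3}] = \frac{u + 3}{3 u^{2} - 15 u + 18}, which equals f(u).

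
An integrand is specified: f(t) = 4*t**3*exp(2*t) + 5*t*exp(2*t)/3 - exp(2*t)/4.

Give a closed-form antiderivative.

An antiderivative is F(t) = (48*t**3 - 72*t**2 + 92*t - 49)*exp(2*t)/24.

Recognize the product-rule pattern: f = u'v + uv' with u = 2*t**3 - 3*t**2 + 23*t/6 - 49/24, v = exp(2*t), so integration by parts undoes it.
Check: d/dt[(48*t**3 - 72*t**2 + 92*t - 49)*exp(2*t)/24] = 4*t**3*exp(2*t) + 5*t*exp(2*t)/3 - exp(2*t)/4 = f(t).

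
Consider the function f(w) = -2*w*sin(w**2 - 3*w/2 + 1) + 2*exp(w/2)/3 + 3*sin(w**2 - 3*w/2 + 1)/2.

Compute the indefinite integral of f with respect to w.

The integrand splits into summands that can be handled one at a time.
Check: d/dw[(4*exp(w/2) + 3*cos(w**2 - 3*w/2 + 1))/3] = -2*w*sin(w**2 - 3*w/2 + 1) + 2*exp(w/2)/3 + 3*sin(w**2 - 3*w/2 + 1)/2 = f(w).

F(w) = (4*exp(w/2) + 3*cos(w**2 - 3*w/2 + 1))/3 + C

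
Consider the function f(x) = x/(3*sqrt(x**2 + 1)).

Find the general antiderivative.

The substitution u = x**2 + 1 works: f is exactly (dF/du)*(du/dx) for that inner function.
Check: d/dx[sqrt(x**2 + 1)/3] = x/(3*sqrt(x**2 + 1)) = f(x).

F(x) = sqrt(x**2 + 1)/3 + C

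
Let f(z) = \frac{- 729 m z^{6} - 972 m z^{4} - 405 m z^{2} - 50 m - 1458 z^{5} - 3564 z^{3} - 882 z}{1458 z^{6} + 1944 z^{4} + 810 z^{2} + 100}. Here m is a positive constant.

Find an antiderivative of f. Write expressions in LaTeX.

An antiderivative is F(z) = - \frac{m z}{2} - \frac{\log{\left(\frac{3 z^{2}}{2} + \frac{1}{3} \right)}}{2} + \frac{2}{3 z^{2} + \frac{5}{3}}.

A first test for any F(z): its z-derivative must equal f(z) identically.
Check: d/dz[- \frac{m z}{2} - \frac{\log{\left(\frac{3 z^{2}}{2} + \frac{1}{3} \right)}}{2} + \frac{2}{3 z^{2} + \frac{5}{3}}] = \frac{- 729 m z^{6} - 972 m z^{4} - 405 m z^{2} - 50 m - 1458 z^{5} - 3564 z^{3} - 882 z}{1458 z^{6} + 1944 z^{4} + 810 z^{2} + 100} = f(z).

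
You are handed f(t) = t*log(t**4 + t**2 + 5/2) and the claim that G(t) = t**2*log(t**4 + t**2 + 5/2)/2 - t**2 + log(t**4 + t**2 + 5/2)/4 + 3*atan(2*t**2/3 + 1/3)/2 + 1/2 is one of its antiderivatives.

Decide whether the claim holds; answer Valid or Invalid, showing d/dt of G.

Valid - differentiating G returns exactly f.

d/dt[G] = t*log(t**4 + t**2 + 5/2)
This equals f(t) exactly, so the claim holds.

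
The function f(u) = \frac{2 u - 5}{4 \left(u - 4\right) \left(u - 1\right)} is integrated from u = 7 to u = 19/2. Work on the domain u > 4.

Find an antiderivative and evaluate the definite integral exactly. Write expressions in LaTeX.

Antiderivative: F(u) = \frac{\log{\left(u^{2} - 5 u + 4 \right)}}{4}; value = - \frac{\log{\left(18 \right)}}{4} + \frac{\log{\left(\frac{187}{4} \right)}}{4}

Factor the denominator (4 \left(u - 4\right) \left(u - 1\right)) and decompose: f = \frac{1}{4 \left(u - 1\right)} + \frac{1}{4 \left(u - 4\right)}; each piece integrates to a log, atan, or power term.
F(u) = \frac{\log{\left(u^{2} - 5 u + 4 \right)}}{4} is an antiderivative of f.
Check: d/du[\frac{\log{\left(u^{2} - 5 u + 4 \right)}}{4}] = \frac{2 u - 5}{4 u^{2} - 20 u + 16}, which equals f(u).
F(19/2) = \frac{\log{\left(\frac{187}{4} \right)}}{4}; F(7) = \frac{\log{\left(18 \right)}}{4}.
Integral = F(19/2) - F(7) = - \frac{\log{\left(18 \right)}}{4} + \frac{\log{\left(\frac{187}{4} \right)}}{4}.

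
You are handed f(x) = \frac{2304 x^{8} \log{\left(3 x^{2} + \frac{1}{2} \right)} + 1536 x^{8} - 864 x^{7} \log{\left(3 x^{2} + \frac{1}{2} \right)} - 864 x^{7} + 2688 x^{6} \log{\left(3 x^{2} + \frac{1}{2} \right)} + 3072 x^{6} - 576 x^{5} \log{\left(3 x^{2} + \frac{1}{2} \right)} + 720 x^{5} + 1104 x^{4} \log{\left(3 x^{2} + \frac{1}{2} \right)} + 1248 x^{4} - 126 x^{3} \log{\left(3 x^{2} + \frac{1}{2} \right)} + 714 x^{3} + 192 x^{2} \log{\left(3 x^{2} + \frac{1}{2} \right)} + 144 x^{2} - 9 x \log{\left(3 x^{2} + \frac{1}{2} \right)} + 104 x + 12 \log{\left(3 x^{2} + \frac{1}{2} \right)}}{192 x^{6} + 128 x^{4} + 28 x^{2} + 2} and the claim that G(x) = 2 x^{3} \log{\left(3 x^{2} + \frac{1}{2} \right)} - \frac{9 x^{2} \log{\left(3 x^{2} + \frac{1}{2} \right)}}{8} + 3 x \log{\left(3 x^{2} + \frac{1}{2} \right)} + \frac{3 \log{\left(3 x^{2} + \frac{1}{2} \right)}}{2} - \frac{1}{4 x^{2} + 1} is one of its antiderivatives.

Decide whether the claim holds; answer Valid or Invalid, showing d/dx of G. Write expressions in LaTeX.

Invalid: d/dx[G] - f = \frac{- 2304 x^{8} \log{\left(3 x^{2} + \frac{1}{2} \right)} - 1536 x^{8} + 864 x^{7} \log{\left(3 x^{2} + \frac{1}{2} \right)} + 864 x^{7} - 2688 x^{6} \log{\left(3 x^{2} + \frac{1}{2} \right)} - 3072 x^{6} + 576 x^{5} \log{\left(3 x^{2} + \frac{1}{2} \right)} - 720 x^{5} - 1104 x^{4} \log{\left(3 x^{2} + \frac{1}{2} \right)} - 1248 x^{4} + 126 x^{3} \log{\left(3 x^{2} + \frac{1}{2} \right)} - 714 x^{3} - 192 x^{2} \log{\left(3 x^{2} + \frac{1}{2} \right)} - 144 x^{2} + 9 x \log{\left(3 x^{2} + \frac{1}{2} \right)} - 104 x - 12 \log{\left(3 x^{2} + \frac{1}{2} \right)}}{384 x^{6} + 256 x^{4} + 56 x^{2} + 4}, which is not 0.

d/dx[G] = \frac{2304 x^{8} \log{\left(3 x^{2} + \frac{1}{2} \right)} + 1536 x^{8} - 864 x^{7} \log{\left(3 x^{2} + \frac{1}{2} \right)} - 864 x^{7} + 2688 x^{6} \log{\left(3 x^{2} + \frac{1}{2} \right)} + 3072 x^{6} - 576 x^{5} \log{\left(3 x^{2} + \frac{1}{2} \right)} + 720 x^{5} + 1104 x^{4} \log{\left(3 x^{2} + \frac{1}{2} \right)} + 1248 x^{4} - 126 x^{3} \log{\left(3 x^{2} + \frac{1}{2} \right)} + 714 x^{3} + 192 x^{2} \log{\left(3 x^{2} + \frac{1}{2} \right)} + 144 x^{2} - 9 x \log{\left(3 x^{2} + \frac{1}{2} \right)} + 104 x + 12 \log{\left(3 x^{2} + \frac{1}{2} \right)}}{384 x^{6} + 256 x^{4} + 56 x^{2} + 4}
d/dx[G] - f(x) = \frac{- 2304 x^{8} \log{\left(3 x^{2} + \frac{1}{2} \right)} - 1536 x^{8} + 864 x^{7} \log{\left(3 x^{2} + \frac{1}{2} \right)} + 864 x^{7} - 2688 x^{6} \log{\left(3 x^{2} + \frac{1}{2} \right)} - 3072 x^{6} + 576 x^{5} \log{\left(3 x^{2} + \frac{1}{2} \right)} - 720 x^{5} - 1104 x^{4} \log{\left(3 x^{2} + \frac{1}{2} \right)} - 1248 x^{4} + 126 x^{3} \log{\left(3 x^{2} + \frac{1}{2} \right)} - 714 x^{3} - 192 x^{2} \log{\left(3 x^{2} + \frac{1}{2} \right)} - 144 x^{2} + 9 x \log{\left(3 x^{2} + \frac{1}{2} \right)} - 104 x - 12 \log{\left(3 x^{2} + \frac{1}{2} \right)}}{384 x^{6} + 256 x^{4} + 56 x^{2} + 4} != 0.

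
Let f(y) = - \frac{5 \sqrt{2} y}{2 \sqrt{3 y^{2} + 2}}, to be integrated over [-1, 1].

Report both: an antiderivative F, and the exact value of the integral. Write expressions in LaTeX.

Antiderivative: F(y) = - \frac{5 \sqrt{2} \sqrt{3 y^{2} + 2}}{6}; value = 0

f matches the chain-rule pattern g'(h)*h' with inner function h(y) = \frac{3 y^{2}}{2} + 1; substituting u = h(y) collapses the integral.
F(y) = - \frac{5 \sqrt{2} \sqrt{3 y^{2} + 2}}{6} is an antiderivative of f.
Check: d/dy[- \frac{5 \sqrt{2} \sqrt{3 y^{2} + 2}}{6}] = - \frac{5 \sqrt{2} y}{2 \sqrt{3 y^{2} + 2}} = f(y).
F(1) = - \frac{5 \sqrt{10}}{6}; F(-1) = - \frac{5 \sqrt{10}}{6}.
Integral = F(1) - F(-1) = 0.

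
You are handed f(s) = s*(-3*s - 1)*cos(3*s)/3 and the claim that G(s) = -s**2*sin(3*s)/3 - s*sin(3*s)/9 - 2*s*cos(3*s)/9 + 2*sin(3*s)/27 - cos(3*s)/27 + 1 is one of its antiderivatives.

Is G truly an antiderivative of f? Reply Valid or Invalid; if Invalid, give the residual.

d/ds[G] = -s**2*cos(3*s) - s*cos(3*s)/3
This equals f(s) exactly, so the claim holds.

Valid. The derivative of G reproduces f.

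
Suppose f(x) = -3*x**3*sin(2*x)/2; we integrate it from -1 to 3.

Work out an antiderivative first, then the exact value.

An antiderivative F(x) passes only if d/dx[F] lands on f(x) exactly.
F(x) = 3*(4*x**3*cos(2*x) - 6*x**2*sin(2*x) - 6*x*cos(2*x) + 3*sin(2*x))/16 is an antiderivative of f.
Check: d/dx[3*(4*x**3*cos(2*x) - 6*x**2*sin(2*x) - 6*x*cos(2*x) + 3*sin(2*x))/16] = -3*x**3*sin(2*x)/2 = f(x).
F(3) = -153*sin(6)/16 + 135*cos(6)/8; F(-1) = 3*cos(2)/8 + 9*sin(2)/16.
Integral = F(3) - F(-1) = -9*sin(2)/16 - 3*cos(2)/8 - 153*sin(6)/16 + 135*cos(6)/8.

Antiderivative: F(x) = 3*(4*x**3*cos(2*x) - 6*x**2*sin(2*x) - 6*x*cos(2*x) + 3*sin(2*x))/16; value = -9*sin(2)/16 - 3*cos(2)/8 - 153*sin(6)/16 + 135*cos(6)/8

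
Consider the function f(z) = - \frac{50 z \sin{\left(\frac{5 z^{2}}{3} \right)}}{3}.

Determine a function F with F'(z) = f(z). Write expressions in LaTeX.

An antiderivative is F(z) = 5 \cos{\left(\frac{5 z^{2}}{3} \right)}.

The substitution u = \frac{5 z^{2}}{3} works: f is exactly (dF/du)*(du/dz) for that inner function.
Check: d/dz[5 \cos{\left(\frac{5 z^{2}}{3} \right)}] = - \frac{50 z \sin{\left(\frac{5 z^{2}}{3} \right)}}{3} = f(z).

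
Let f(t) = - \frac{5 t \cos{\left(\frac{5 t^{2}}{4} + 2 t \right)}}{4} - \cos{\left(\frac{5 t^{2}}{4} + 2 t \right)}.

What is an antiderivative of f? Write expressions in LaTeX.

An antiderivative is F(t) = - \frac{\sin{\left(\frac{5 t^{2}}{4} + 2 t \right)}}{2}.

f matches the chain-rule pattern g'(h)*h' with inner function h(t) = \frac{5 t^{2}}{4} + 2 t; substituting u = h(t) collapses the integral.
Check: d/dt[- \frac{\sin{\left(\frac{5 t^{2}}{4} + 2 t \right)}}{2}] = - \frac{5 t \cos{\left(\frac{5 t^{2}}{4} + 2 t \right)}}{4} - \cos{\left(\frac{5 t^{2}}{4} + 2 t \right)} = f(t).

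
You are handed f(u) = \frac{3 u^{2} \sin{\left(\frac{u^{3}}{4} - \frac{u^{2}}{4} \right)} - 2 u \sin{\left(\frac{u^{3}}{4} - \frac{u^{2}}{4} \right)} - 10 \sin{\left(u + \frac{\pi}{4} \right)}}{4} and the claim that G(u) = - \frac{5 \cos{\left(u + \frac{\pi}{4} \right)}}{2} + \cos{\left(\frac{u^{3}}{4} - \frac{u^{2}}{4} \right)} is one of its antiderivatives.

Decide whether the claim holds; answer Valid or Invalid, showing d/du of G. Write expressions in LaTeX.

Invalid: d/du[G] - f = - \frac{3 u^{2} \sin{\left(\frac{u^{3}}{4} - \frac{u^{2}}{4} \right)}}{2} + u \sin{\left(\frac{u^{3}}{4} - \frac{u^{2}}{4} \right)} + 5 \sin{\left(u + \frac{\pi}{4} \right)}, which is not 0.

d/du[G] = - \frac{3 u^{2} \sin{\left(\frac{u^{3}}{4} - \frac{u^{2}}{4} \right)}}{4} + \frac{u \sin{\left(\frac{u^{3}}{4} - \frac{u^{2}}{4} \right)}}{2} + \frac{5 \sin{\left(u + \frac{\pi}{4} \right)}}{2}
d/du[G] - f(u) = - \frac{3 u^{2} \sin{\left(\frac{u^{3}}{4} - \frac{u^{2}}{4} \right)}}{2} + u \sin{\left(\frac{u^{3}}{4} - \frac{u^{2}}{4} \right)} + 5 \sin{\left(u + \frac{\pi}{4} \right)} != 0.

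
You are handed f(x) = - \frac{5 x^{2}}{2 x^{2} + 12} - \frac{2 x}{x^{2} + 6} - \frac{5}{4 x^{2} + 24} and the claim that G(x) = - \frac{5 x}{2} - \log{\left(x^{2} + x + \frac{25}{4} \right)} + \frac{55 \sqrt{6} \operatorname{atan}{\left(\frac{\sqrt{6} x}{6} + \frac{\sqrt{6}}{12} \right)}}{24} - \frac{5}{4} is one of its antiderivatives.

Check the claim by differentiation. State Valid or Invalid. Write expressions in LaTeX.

Invalid: d/dx[G] - f = \frac{16 x^{2} - 212 x - 151}{16 x^{4} + 16 x^{3} + 196 x^{2} + 96 x + 600}, which is not 0.

d/dx[G] = \frac{- 20 x^{2} - 36 x - 23}{8 x^{2} + 8 x + 50}
d/dx[G] - f(x) = \frac{16 x^{2} - 212 x - 151}{16 x^{4} + 16 x^{3} + 196 x^{2} + 96 x + 600} != 0.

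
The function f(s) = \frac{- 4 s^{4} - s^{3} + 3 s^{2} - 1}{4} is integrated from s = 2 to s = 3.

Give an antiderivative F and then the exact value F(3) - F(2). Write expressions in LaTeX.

A first test for any F(s): its s-derivative must equal f(s) identically.
F(s) = - \frac{s^{5}}{5} - \frac{s^{4}}{16} + \frac{s^{3}}{4} - \frac{s}{4} is an antiderivative of f.
Check: d/ds[- \frac{s^{5}}{5} - \frac{s^{4}}{16} + \frac{s^{3}}{4} - \frac{s}{4}] = - s^{4} - \frac{s^{3}}{4} + \frac{3 s^{2}}{4} - \frac{1}{4}, which equals f(s).
F(3) = - \frac{3813}{80}; F(2) = - \frac{59}{10}.
Integral = F(3) - F(2) = - \frac{3341}{80}.

Antiderivative: F(s) = - \frac{s^{5}}{5} - \frac{s^{4}}{16} + \frac{s^{3}}{4} - \frac{s}{4}; value = - \frac{3341}{80}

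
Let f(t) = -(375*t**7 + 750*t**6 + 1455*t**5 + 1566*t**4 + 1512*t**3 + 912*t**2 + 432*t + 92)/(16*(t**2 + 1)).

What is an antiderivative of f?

A candidate is checked by its d/dt: the result must match f(t).
Check: d/dt[-125*t**6/32 - 75*t**5/8 - 135*t**4/8 - 17*t**3 - 27*t**2/2 - 6*t + atan(t)/4] = (-375*t**7 - 750*t**6 - 1455*t**5 - 1566*t**4 - 1512*t**3 - 912*t**2 - 432*t - 92)/(16*t**2 + 16), which equals f(t).

An antiderivative is F(t) = -125*t**6/32 - 75*t**5/8 - 135*t**4/8 - 17*t**3 - 27*t**2/2 - 6*t + atan(t)/4.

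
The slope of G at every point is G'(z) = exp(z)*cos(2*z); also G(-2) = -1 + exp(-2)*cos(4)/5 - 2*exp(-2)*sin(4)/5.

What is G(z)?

For G(z) to be correct, d/dz[G] must agree with the stated G'(z) identically.
A general antiderivative is 2*exp(z)*sin(2*z)/5 + exp(z)*cos(2*z)/5 + C.
The condition gives C = -1 + exp(-2)*cos(4)/5 - 2*exp(-2)*sin(4)/5 - (exp(-2)*cos(4)/5 - 2*exp(-2)*sin(4)/5) = -1.
So G(z) = (2*exp(z)*sin(2*z) + exp(z)*cos(2*z) - 5)/5.
Check: d/dz[(2*exp(z)*sin(2*z) + exp(z)*cos(2*z) - 5)/5] = exp(z)*cos(2*z) = G'(z).

G(z) = (2*exp(z)*sin(2*z) + exp(z)*cos(2*z) - 5)/5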